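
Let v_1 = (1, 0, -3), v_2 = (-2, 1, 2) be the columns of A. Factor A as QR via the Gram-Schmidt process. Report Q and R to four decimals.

Q = [[0.3162, -0.7442], [0.0000, 0.6202], [-0.9487, -0.2481]], R = [[3.1623, -2.5298], [0.0000, 1.6125]]

e_1 = v_1/‖v_1‖ = (1, 0, -3)/3.1623 = (0.3162, 0.0000, -0.9487).
r_{12} = e_1·v_2 = -2.5298.
u_2 = v_2 + 2.5298·e_1 = (-1.2000, 1.0000, -0.4000).
‖u_2‖ = 1.6125, so e_2 = (-0.7442, 0.6202, -0.2481).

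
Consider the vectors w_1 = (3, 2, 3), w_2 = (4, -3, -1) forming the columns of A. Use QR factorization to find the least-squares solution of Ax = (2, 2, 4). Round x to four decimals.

w_1 = (3, 2, 3); ‖w_1‖ = 4.6904, so q_1 = (0.6396, 0.4264, 0.6396).
q_1·w_2 = 0.6396·4 + 0.4264·(-3) + 0.6396·(-1) = 0.6396.
u_2 = w_2 − 0.6396·q_1 = (3.5909, -3.2727, -1.4091).
‖u_2‖ = 5.0587, so q_2 = (0.7098, -0.6469, -0.2785).
Qᵀb = (4.6904, -0.9884).
Back-substitute: x_2 = -0.9884/5.0587 = -0.1954.
x_1 = (4.6904 − 0.6396·(-0.1954))/4.6904 = 1.0266.

x = (1.0266, -0.1954)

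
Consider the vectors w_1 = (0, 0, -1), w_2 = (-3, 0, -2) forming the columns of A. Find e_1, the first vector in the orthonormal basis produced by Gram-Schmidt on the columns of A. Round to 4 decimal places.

w_1 = (0, 0, -1); ‖w_1‖ = 1.0000, so e_1 = (0.0000, 0.0000, -1.0000).

e_1 = (0.0000, 0.0000, -1.0000)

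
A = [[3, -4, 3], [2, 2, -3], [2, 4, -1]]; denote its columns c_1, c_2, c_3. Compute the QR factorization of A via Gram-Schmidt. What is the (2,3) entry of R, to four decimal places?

c_1 = (3, 2, 2); ‖c_1‖ = 4.1231, so q_1 = (0.7276, 0.4851, 0.4851).
q_1·c_2 = 0.7276·(-4) + 0.4851·2 + 0.4851·4 = 0.0000.
u_2 = c_2 + 0.0000·q_1 = (-4.0000, 2.0000, 4.0000).
‖u_2‖ = 6.0000, so q_2 = (-0.6667, 0.3333, 0.6667).
r_{23} = q_2·c_3 = -3.6667.

r_{23} = -3.6667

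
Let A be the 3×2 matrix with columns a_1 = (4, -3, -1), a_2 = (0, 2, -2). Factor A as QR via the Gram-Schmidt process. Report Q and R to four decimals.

a_1 = (4, -3, -1); ‖a_1‖ = 5.0990, so e_1 = (0.7845, -0.5883, -0.1961).
e_1·a_2 = 0.7845·0 + (-0.5883)·2 + (-0.1961)·(-2) = -0.7845.
u_2 = a_2 + 0.7845·e_1 = (0.6154, 1.5385, -2.1538).
‖u_2‖ = 2.7175, so e_2 = (0.2265, 0.5661, -0.7926).

Q = [[0.7845, 0.2265], [-0.5883, 0.5661], [-0.1961, -0.7926]], R = [[5.0990, -0.7845], [0.0000, 2.7175]]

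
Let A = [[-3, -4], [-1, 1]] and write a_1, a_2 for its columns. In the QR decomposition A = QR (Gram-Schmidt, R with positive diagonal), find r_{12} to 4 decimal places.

r_{12} = 3.4785

q_1 = a_1/‖a_1‖ = (-3, -1)/3.1623 = (-0.9487, -0.3162).
r_{12} = q_1·a_2 = 3.4785.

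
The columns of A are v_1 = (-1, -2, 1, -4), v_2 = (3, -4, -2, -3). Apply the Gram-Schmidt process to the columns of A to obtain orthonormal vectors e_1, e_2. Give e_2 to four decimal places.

e_2 = (0.6986, -0.5003, -0.5089, -0.0518)

e_1 = v_1/‖v_1‖ = (-1, -2, 1, -4)/4.6904 = (-0.2132, -0.4264, 0.2132, -0.8528).
r_{12} = e_1·v_2 = 3.1980.
u_2 = v_2 − 3.1980·e_1 = (3.6818, -2.6364, -2.6818, -0.2727).
‖u_2‖ = 5.2700, so e_2 = (0.6986, -0.5003, -0.5089, -0.0518).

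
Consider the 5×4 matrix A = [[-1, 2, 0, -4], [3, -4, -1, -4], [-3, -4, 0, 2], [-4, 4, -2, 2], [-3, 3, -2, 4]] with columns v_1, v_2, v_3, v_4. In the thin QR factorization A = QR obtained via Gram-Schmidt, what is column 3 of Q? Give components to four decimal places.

q_1 = v_1/‖v_1‖ = (-1, 3, -3, -4, -3)/6.6332 = (-0.1508, 0.4523, -0.4523, -0.6030, -0.4523).
r_{12} = q_1·v_2 = -4.0704.
u_2 = v_2 + 4.0704·q_1 = (1.3864, -2.1591, -5.8409, 1.5455, 1.1591).
‖u_2‖ = 6.6657, so q_2 = (0.2080, -0.3239, -0.8763, 0.2319, 0.1739).
r_{13} = q_1·v_3 = 1.6583; r_{23} = q_2·v_3 = -0.4876.
u_3 = v_3 − 1.6583·q_1 + 0.4876·q_2 = (0.3514, -1.9079, 0.3228, -0.8870, -1.1652).
‖u_3‖ = 2.4520, so q_3 = (0.1433, -0.7781, 0.1316, -0.3617, -0.4752).

q_3 = (0.1433, -0.7781, 0.1316, -0.3617, -0.4752)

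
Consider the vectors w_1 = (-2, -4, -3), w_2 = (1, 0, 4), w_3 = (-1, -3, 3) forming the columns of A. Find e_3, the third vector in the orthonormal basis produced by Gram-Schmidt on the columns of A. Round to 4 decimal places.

e_3 = (-0.9284, 0.2901, 0.2321)

e_1 = w_1/‖w_1‖ = (-2, -4, -3)/5.3852 = (-0.3714, -0.7428, -0.5571).
r_{12} = e_1·w_2 = -2.5997.
u_2 = w_2 + 2.5997·e_1 = (0.0345, -1.9310, 2.5517).
‖u_2‖ = 3.2002, so e_2 = (0.0108, -0.6034, 0.7974).
r_{13} = e_1·w_3 = 0.9285; r_{23} = e_2·w_3 = 4.1915.
u_3 = w_3 − 0.9285·e_1 − 4.1915·e_2 = (-0.7003, 0.2189, 0.1751).
‖u_3‖ = 0.7543, so e_3 = (-0.9284, 0.2901, 0.2321).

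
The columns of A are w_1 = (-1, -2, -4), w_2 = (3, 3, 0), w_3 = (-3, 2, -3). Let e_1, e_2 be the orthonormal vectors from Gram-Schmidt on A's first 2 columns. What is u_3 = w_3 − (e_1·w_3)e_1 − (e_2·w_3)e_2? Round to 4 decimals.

w_1 = (-1, -2, -4); ‖w_1‖ = 4.5826, so e_1 = (-0.2182, -0.4364, -0.8729).
e_1·w_2 = (-0.2182)·3 + (-0.4364)·3 + (-0.8729)·0 = -1.9640.
u_2 = w_2 + 1.9640·e_1 = (2.5714, 2.1429, -1.7143).
‖u_2‖ = 3.7607, so e_2 = (0.6838, 0.5698, -0.4558).
e_1·w_3 = (-0.2182)·(-3) + (-0.4364)·2 + (-0.8729)·(-3) = 2.4004; e_2·w_3 = 0.6838·(-3) + 0.5698·2 + (-0.4558)·(-3) = 0.4558.
u_3 = w_3 − 2.4004·e_1 − 0.4558·e_2 = (-2.7879, 2.7879, -0.6970).

u_3 = (-2.7879, 2.7879, -0.6970)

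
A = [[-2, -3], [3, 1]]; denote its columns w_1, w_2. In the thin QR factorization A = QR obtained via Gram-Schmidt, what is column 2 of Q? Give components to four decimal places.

q_2 = (-0.8321, -0.5547)

w_1 = (-2, 3); ‖w_1‖ = 3.6056, so q_1 = (-0.5547, 0.8321).
q_1·w_2 = (-0.5547)·(-3) + 0.8321·1 = 2.4962.
u_2 = w_2 − 2.4962·q_1 = (-1.6154, -1.0769).
‖u_2‖ = 1.9415, so q_2 = (-0.8321, -0.5547).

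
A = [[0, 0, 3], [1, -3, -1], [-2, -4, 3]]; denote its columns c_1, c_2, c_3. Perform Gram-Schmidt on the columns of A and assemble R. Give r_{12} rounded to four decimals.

r_{12} = 2.2361

c_1 = (0, 1, -2); ‖c_1‖ = 2.2361, so q_1 = (0.0000, 0.4472, -0.8944).
r_{12} = q_1·c_2 = 2.2361.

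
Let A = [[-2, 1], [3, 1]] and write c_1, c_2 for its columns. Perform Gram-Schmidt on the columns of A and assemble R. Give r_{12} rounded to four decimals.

c_1 = (-2, 3); ‖c_1‖ = 3.6056, so e_1 = (-0.5547, 0.8321).
r_{12} = e_1·c_2 = 0.2774.

r_{12} = 0.2774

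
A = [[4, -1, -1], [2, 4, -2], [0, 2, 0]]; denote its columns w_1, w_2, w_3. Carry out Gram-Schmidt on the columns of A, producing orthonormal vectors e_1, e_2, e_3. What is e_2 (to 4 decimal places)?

e_1 = w_1/‖w_1‖ = (4, 2, 0)/4.4721 = (0.8944, 0.4472, 0.0000).
r_{12} = e_1·w_2 = 0.8944.
u_2 = w_2 − 0.8944·e_1 = (-1.8000, 3.6000, 2.0000).
‖u_2‖ = 4.4944, so e_2 = (-0.4005, 0.8010, 0.4450).

e_2 = (-0.4005, 0.8010, 0.4450)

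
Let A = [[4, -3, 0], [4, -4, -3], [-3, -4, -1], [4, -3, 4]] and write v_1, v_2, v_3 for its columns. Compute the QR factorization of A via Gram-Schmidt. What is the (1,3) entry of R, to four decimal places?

e_1 = v_1/‖v_1‖ = (4, 4, -3, 4)/7.5498 = (0.5298, 0.5298, -0.3974, 0.5298).
r_{13} = e_1·v_3 = 0.9272.

r_{13} = 0.9272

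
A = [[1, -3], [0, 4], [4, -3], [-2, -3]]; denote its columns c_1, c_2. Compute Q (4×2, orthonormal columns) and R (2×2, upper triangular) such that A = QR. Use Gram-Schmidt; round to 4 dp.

Q = [[0.2182, -0.4110], [0.0000, 0.6393], [0.8729, -0.2055], [-0.4364, -0.6165]], R = [[4.5826, -1.9640], [0.0000, 6.2564]]

c_1 = (1, 0, 4, -2); ‖c_1‖ = 4.5826, so e_1 = (0.2182, 0.0000, 0.8729, -0.4364).
e_1·c_2 = 0.2182·(-3) + 0.0000·4 + 0.8729·(-3) + (-0.4364)·(-3) = -1.9640.
u_2 = c_2 + 1.9640·e_1 = (-2.5714, 4.0000, -1.2857, -3.8571).
‖u_2‖ = 6.2564, so e_2 = (-0.4110, 0.6393, -0.2055, -0.6165).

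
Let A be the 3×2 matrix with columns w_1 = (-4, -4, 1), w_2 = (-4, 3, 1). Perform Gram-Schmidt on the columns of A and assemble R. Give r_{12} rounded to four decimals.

w_1 = (-4, -4, 1); ‖w_1‖ = 5.7446, so e_1 = (-0.6963, -0.6963, 0.1741).
r_{12} = e_1·w_2 = 0.8704.

r_{12} = 0.8704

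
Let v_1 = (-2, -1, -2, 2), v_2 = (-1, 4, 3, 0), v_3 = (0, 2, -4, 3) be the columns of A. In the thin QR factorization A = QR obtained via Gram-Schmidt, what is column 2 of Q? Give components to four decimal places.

v_1 = (-2, -1, -2, 2); ‖v_1‖ = 3.6056, so e_1 = (-0.5547, -0.2774, -0.5547, 0.5547).
e_1·v_2 = (-0.5547)·(-1) + (-0.2774)·4 + (-0.5547)·3 + 0.5547·0 = -2.2188.
u_2 = v_2 + 2.2188·e_1 = (-2.2308, 3.3846, 1.7692, 1.2308).
‖u_2‖ = 4.5910, so e_2 = (-0.4859, 0.7372, 0.3854, 0.2681).

e_2 = (-0.4859, 0.7372, 0.3854, 0.2681)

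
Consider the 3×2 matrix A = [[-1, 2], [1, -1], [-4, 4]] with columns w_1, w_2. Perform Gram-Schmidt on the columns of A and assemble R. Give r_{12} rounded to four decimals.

w_1 = (-1, 1, -4); ‖w_1‖ = 4.2426, so e_1 = (-0.2357, 0.2357, -0.9428).
r_{12} = e_1·w_2 = -4.4783.

r_{12} = -4.4783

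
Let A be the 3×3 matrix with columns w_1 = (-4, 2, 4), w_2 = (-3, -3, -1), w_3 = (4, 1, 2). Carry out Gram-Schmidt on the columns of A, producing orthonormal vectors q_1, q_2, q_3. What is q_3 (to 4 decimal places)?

w_1 = (-4, 2, 4); ‖w_1‖ = 6.0000, so q_1 = (-0.6667, 0.3333, 0.6667).
q_1·w_2 = (-0.6667)·(-3) + 0.3333·(-3) + 0.6667·(-1) = 0.3333.
u_2 = w_2 − 0.3333·q_1 = (-2.7778, -3.1111, -1.2222).
‖u_2‖ = 4.3461, so q_2 = (-0.6391, -0.7158, -0.2812).
q_1·w_3 = (-0.6667)·4 + 0.3333·1 + 0.6667·2 = -1.0000; q_2·w_3 = (-0.6391)·4 + (-0.7158)·1 + (-0.2812)·2 = -3.8348.
u_3 = w_3 + 1.0000·q_1 + 3.8348·q_2 = (0.8824, -1.4118, 1.5882).
‖u_3‖ = 2.3009, so q_3 = (0.3835, -0.6136, 0.6903).

q_3 = (0.3835, -0.6136, 0.6903)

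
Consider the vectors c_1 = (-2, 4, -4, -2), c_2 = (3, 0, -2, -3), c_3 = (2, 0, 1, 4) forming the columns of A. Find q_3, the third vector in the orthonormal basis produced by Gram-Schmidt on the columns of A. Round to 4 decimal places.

q_3 = (0.5449, 0.3847, -0.2404, 0.7052)

c_1 = (-2, 4, -4, -2); ‖c_1‖ = 6.3246, so q_1 = (-0.3162, 0.6325, -0.6325, -0.3162).
q_1·c_2 = (-0.3162)·3 + 0.6325·0 + (-0.6325)·(-2) + (-0.3162)·(-3) = 1.2649.
u_2 = c_2 − 1.2649·q_1 = (3.4000, -0.8000, -1.2000, -2.6000).
‖u_2‖ = 4.5166, so q_2 = (0.7528, -0.1771, -0.2657, -0.5756).
q_1·c_3 = (-0.3162)·2 + 0.6325·0 + (-0.6325)·1 + (-0.3162)·4 = -2.5298; q_2·c_3 = 0.7528·2 + (-0.1771)·0 + (-0.2657)·1 + (-0.5756)·4 = -1.0627.
u_3 = c_3 + 2.5298·q_1 + 1.0627·q_2 = (2.0000, 1.4118, -0.8824, 2.5882).
‖u_3‖ = 3.6702, so q_3 = (0.5449, 0.3847, -0.2404, 0.7052).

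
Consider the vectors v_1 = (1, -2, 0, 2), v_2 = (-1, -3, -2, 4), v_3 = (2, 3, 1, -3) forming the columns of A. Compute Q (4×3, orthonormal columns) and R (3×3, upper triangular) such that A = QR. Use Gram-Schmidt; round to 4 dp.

v_1 = (1, -2, 0, 2); ‖v_1‖ = 3.0000, so q_1 = (0.3333, -0.6667, 0.0000, 0.6667).
q_1·v_2 = 0.3333·(-1) + (-0.6667)·(-3) + 0.0000·(-2) + 0.6667·4 = 4.3333.
u_2 = v_2 − 4.3333·q_1 = (-2.4444, -0.1111, -2.0000, 1.1111).
‖u_2‖ = 3.3500, so q_2 = (-0.7297, -0.0332, -0.5970, 0.3317).
q_1·v_3 = 0.3333·2 + (-0.6667)·3 + 0.0000·1 + 0.6667·(-3) = -3.3333; q_2·v_3 = (-0.7297)·2 + (-0.0332)·3 + (-0.5970)·1 + 0.3317·(-3) = -3.1510.
u_3 = v_3 + 3.3333·q_1 + 3.1510·q_2 = (0.8119, 0.6733, -0.8812, 0.2673).
‖u_3‖ = 1.4001, so q_3 = (0.5799, 0.4809, -0.6294, 0.1909).

Q = [[0.3333, -0.7297, 0.5799], [-0.6667, -0.0332, 0.4809], [0.0000, -0.5970, -0.6294], [0.6667, 0.3317, 0.1909]], R = [[3.0000, 4.3333, -3.3333], [0.0000, 3.3500, -3.1510], [0.0000, 0.0000, 1.4001]]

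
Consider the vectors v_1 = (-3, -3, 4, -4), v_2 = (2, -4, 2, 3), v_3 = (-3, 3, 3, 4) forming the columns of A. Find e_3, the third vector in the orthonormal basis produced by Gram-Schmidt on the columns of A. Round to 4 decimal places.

v_1 = (-3, -3, 4, -4); ‖v_1‖ = 7.0711, so e_1 = (-0.4243, -0.4243, 0.5657, -0.5657).
e_1·v_2 = (-0.4243)·2 + (-0.4243)·(-4) + 0.5657·2 + (-0.5657)·3 = 0.2828.
u_2 = v_2 − 0.2828·e_1 = (2.1200, -3.8800, 1.8400, 3.1600).
‖u_2‖ = 5.7376, so e_2 = (0.3695, -0.6762, 0.3207, 0.5508).
e_1·v_3 = (-0.4243)·(-3) + (-0.4243)·3 + 0.5657·3 + (-0.5657)·4 = -0.5657; e_2·v_3 = 0.3695·(-3) + (-0.6762)·3 + 0.3207·3 + 0.5508·4 = 0.0279.
u_3 = v_3 + 0.5657·e_1 − 0.0279·e_2 = (-3.2503, 2.7789, 3.3111, 3.6646).
‖u_3‖ = 6.5329, so e_3 = (-0.4975, 0.4254, 0.5068, 0.5609).

e_3 = (-0.4975, 0.4254, 0.5068, 0.5609)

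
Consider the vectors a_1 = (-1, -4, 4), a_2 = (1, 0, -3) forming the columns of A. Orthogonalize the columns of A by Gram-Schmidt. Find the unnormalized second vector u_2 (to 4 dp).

u_2 = (0.6061, -1.5758, -1.4242)

e_1 = a_1/‖a_1‖ = (-1, -4, 4)/5.7446 = (-0.1741, -0.6963, 0.6963).
r_{12} = e_1·a_2 = -2.2630.
u_2 = a_2 + 2.2630·e_1 = (0.6061, -1.5758, -1.4242).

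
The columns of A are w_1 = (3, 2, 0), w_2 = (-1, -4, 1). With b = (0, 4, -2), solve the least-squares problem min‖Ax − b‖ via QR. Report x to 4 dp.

x = (-0.4779, -1.2920)

q_1 = w_1/‖w_1‖ = (3, 2, 0)/3.6056 = (0.8321, 0.5547, 0.0000).
r_{12} = q_1·w_2 = -3.0509.
u_2 = w_2 + 3.0509·q_1 = (1.5385, -2.3077, 1.0000).
‖u_2‖ = 2.9483, so q_2 = (0.5218, -0.7827, 0.3392).
Qᵀb = (2.2188, -3.8093).
Back-substitute: x_2 = -3.8093/2.9483 = -1.2920.
x_1 = (2.2188 + 3.0509·(-1.2920))/3.6056 = -0.4779.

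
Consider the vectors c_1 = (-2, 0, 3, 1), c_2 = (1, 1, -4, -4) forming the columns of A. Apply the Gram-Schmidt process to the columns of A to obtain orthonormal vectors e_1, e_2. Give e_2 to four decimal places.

e_1 = c_1/‖c_1‖ = (-2, 0, 3, 1)/3.7417 = (-0.5345, 0.0000, 0.8018, 0.2673).
r_{12} = e_1·c_2 = -4.8107.
u_2 = c_2 + 4.8107·e_1 = (-1.5714, 1.0000, -0.1429, -2.7143).
‖u_2‖ = 3.2950, so e_2 = (-0.4769, 0.3035, -0.0434, -0.8238).

e_2 = (-0.4769, 0.3035, -0.0434, -0.8238)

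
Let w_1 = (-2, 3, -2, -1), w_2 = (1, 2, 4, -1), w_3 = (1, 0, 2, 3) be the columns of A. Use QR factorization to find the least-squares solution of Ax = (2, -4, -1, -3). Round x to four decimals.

q_1 = w_1/‖w_1‖ = (-2, 3, -2, -1)/4.2426 = (-0.4714, 0.7071, -0.4714, -0.2357).
r_{12} = q_1·w_2 = -0.7071.
u_2 = w_2 + 0.7071·q_1 = (0.6667, 2.5000, 3.6667, -1.1667).
‖u_2‖ = 4.6368, so q_2 = (0.1438, 0.5392, 0.7908, -0.2516).
r_{13} = q_1·w_3 = -2.1213; r_{23} = q_2·w_3 = 0.9705.
u_3 = w_3 + 2.1213·q_1 − 0.9705·q_2 = (-0.1395, 0.9767, 0.2326, 2.7442).
‖u_3‖ = 2.9254, so q_3 = (-0.0477, 0.3339, 0.0795, 0.9380).
Qᵀb = (-2.5927, -1.9050, -4.3245).
Back-substitute: x_3 = -4.3245/2.9254 = -1.4783.
x_2 = (-1.9050 − 0.9705·(-1.4783))/4.6368 = -0.1014.
x_1 = (-2.5927 + 0.7071·(-0.1014) + 2.1213·(-1.4783))/4.2426 = -1.3671.

x = (-1.3671, -0.1014, -1.4783)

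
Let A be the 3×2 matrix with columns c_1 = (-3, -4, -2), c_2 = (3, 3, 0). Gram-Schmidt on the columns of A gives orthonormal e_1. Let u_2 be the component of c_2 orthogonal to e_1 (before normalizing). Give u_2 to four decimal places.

u_2 = (0.8276, 0.1034, -1.4483)

e_1 = c_1/‖c_1‖ = (-3, -4, -2)/5.3852 = (-0.5571, -0.7428, -0.3714).
r_{12} = e_1·c_2 = -3.8996.
u_2 = c_2 + 3.8996·e_1 = (0.8276, 0.1034, -1.4483).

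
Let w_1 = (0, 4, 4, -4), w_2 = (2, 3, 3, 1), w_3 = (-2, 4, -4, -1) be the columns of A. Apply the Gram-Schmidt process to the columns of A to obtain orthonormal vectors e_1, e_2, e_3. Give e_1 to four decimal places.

e_1 = (0.0000, 0.5774, 0.5774, -0.5774)

w_1 = (0, 4, 4, -4); ‖w_1‖ = 6.9282, so e_1 = (0.0000, 0.5774, 0.5774, -0.5774).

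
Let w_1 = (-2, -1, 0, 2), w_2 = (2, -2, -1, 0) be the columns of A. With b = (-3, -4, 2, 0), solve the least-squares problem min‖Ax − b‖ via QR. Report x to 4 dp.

x = (1.1688, 0.2597)

w_1 = (-2, -1, 0, 2); ‖w_1‖ = 3.0000, so q_1 = (-0.6667, -0.3333, 0.0000, 0.6667).
q_1·w_2 = (-0.6667)·2 + (-0.3333)·(-2) + 0.0000·(-1) + 0.6667·0 = -0.6667.
u_2 = w_2 + 0.6667·q_1 = (1.5556, -2.2222, -1.0000, 0.4444).
‖u_2‖ = 2.9250, so q_2 = (0.5318, -0.7597, -0.3419, 0.1519).
Qᵀb = (3.3333, 0.7597).
Back-substitute: x_2 = 0.7597/2.9250 = 0.2597.
x_1 = (3.3333 + 0.6667·0.2597)/3.0000 = 1.1688.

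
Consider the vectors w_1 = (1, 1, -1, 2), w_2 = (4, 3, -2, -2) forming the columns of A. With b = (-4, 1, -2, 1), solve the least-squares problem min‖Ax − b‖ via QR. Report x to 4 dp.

x = (0.4272, -0.3981)

w_1 = (1, 1, -1, 2); ‖w_1‖ = 2.6458, so q_1 = (0.3780, 0.3780, -0.3780, 0.7559).
q_1·w_2 = 0.3780·4 + 0.3780·3 + (-0.3780)·(-2) + 0.7559·(-2) = 1.8898.
u_2 = w_2 − 1.8898·q_1 = (3.2857, 2.2857, -1.2857, -3.4286).
‖u_2‖ = 5.4248, so q_2 = (0.6057, 0.4213, -0.2370, -0.6320).
Qᵀb = (0.3780, -2.1594).
Back-substitute: x_2 = -2.1594/5.4248 = -0.3981.
x_1 = (0.3780 − 1.8898·(-0.3981))/2.6458 = 0.4272.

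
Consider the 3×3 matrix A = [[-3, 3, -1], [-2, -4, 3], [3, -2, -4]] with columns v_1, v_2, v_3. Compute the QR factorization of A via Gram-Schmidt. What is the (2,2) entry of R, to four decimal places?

v_1 = (-3, -2, 3); ‖v_1‖ = 4.6904, so q_1 = (-0.6396, -0.4264, 0.6396).
q_1·v_2 = (-0.6396)·3 + (-0.4264)·(-4) + 0.6396·(-2) = -1.4924.
u_2 = v_2 + 1.4924·q_1 = (2.0455, -4.6364, -1.0455).
r_{22} = ‖u_2‖ = 5.1742.

r_{22} = 5.1742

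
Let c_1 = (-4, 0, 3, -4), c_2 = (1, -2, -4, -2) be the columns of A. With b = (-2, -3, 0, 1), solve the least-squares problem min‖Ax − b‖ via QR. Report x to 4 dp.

q_1 = c_1/‖c_1‖ = (-4, 0, 3, -4)/6.4031 = (-0.6247, 0.0000, 0.4685, -0.6247).
r_{12} = q_1·c_2 = -1.2494.
u_2 = c_2 + 1.2494·q_1 = (0.2195, -2.0000, -3.4146, -2.7805).
‖u_2‖ = 4.8414, so q_2 = (0.0453, -0.4131, -0.7053, -0.5743).
Qᵀb = (0.6247, 0.5743).
Back-substitute: x_2 = 0.5743/4.8414 = 0.1186.
x_1 = (0.6247 + 1.2494·0.1186)/6.4031 = 0.1207.

x = (0.1207, 0.1186)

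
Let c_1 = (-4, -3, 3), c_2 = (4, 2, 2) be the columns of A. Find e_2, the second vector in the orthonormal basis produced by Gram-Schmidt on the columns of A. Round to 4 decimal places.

e_2 = (0.5218, 0.1449, 0.8407)

c_1 = (-4, -3, 3); ‖c_1‖ = 5.8310, so e_1 = (-0.6860, -0.5145, 0.5145).
e_1·c_2 = (-0.6860)·4 + (-0.5145)·2 + 0.5145·2 = -2.7440.
u_2 = c_2 + 2.7440·e_1 = (2.1176, 0.5882, 3.4118).
‖u_2‖ = 4.0584, so e_2 = (0.5218, 0.1449, 0.8407).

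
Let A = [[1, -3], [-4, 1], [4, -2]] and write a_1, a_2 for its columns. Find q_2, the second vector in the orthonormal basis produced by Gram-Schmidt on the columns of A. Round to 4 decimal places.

q_2 = (-0.9498, -0.3053, -0.0678)

a_1 = (1, -4, 4); ‖a_1‖ = 5.7446, so q_1 = (0.1741, -0.6963, 0.6963).
q_1·a_2 = 0.1741·(-3) + (-0.6963)·1 + 0.6963·(-2) = -2.6112.
u_2 = a_2 + 2.6112·q_1 = (-2.5455, -0.8182, -0.1818).
‖u_2‖ = 2.6799, so q_2 = (-0.9498, -0.3053, -0.0678).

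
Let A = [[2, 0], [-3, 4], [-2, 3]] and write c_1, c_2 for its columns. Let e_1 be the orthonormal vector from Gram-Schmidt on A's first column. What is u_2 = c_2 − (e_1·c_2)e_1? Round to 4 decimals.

e_1 = c_1/‖c_1‖ = (2, -3, -2)/4.1231 = (0.4851, -0.7276, -0.4851).
r_{12} = e_1·c_2 = -4.3656.
u_2 = c_2 + 4.3656·e_1 = (2.1176, 0.8235, 0.8824).

u_2 = (2.1176, 0.8235, 0.8824)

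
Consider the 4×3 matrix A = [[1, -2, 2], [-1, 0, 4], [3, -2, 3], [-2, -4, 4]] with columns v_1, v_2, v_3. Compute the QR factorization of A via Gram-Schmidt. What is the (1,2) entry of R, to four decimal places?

r_{12} = 0.0000

v_1 = (1, -1, 3, -2); ‖v_1‖ = 3.8730, so q_1 = (0.2582, -0.2582, 0.7746, -0.5164).
r_{12} = q_1·v_2 = 0.0000.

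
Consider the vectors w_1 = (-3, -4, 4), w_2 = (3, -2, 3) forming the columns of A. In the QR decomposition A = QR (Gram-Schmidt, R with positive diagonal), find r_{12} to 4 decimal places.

r_{12} = 1.7179

w_1 = (-3, -4, 4); ‖w_1‖ = 6.4031, so e_1 = (-0.4685, -0.6247, 0.6247).
r_{12} = e_1·w_2 = 1.7179.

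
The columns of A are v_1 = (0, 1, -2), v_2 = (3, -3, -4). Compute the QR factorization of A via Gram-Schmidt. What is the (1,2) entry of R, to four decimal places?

r_{12} = 2.2361

v_1 = (0, 1, -2); ‖v_1‖ = 2.2361, so q_1 = (0.0000, 0.4472, -0.8944).
r_{12} = q_1·v_2 = 2.2361.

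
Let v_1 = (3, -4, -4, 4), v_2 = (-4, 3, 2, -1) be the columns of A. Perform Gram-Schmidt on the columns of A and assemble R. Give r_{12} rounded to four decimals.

v_1 = (3, -4, -4, 4); ‖v_1‖ = 7.5498, so q_1 = (0.3974, -0.5298, -0.5298, 0.5298).
r_{12} = q_1·v_2 = -4.7683.

r_{12} = -4.7683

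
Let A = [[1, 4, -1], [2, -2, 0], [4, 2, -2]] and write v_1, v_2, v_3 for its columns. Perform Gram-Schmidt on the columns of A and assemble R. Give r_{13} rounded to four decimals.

r_{13} = -1.9640

q_1 = v_1/‖v_1‖ = (1, 2, 4)/4.5826 = (0.2182, 0.4364, 0.8729).
r_{13} = q_1·v_3 = -1.9640.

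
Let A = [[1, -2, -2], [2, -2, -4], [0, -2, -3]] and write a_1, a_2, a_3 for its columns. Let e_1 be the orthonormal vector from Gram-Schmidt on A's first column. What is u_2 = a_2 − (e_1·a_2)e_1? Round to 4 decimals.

a_1 = (1, 2, 0); ‖a_1‖ = 2.2361, so e_1 = (0.4472, 0.8944, 0.0000).
e_1·a_2 = 0.4472·(-2) + 0.8944·(-2) + 0.0000·(-2) = -2.6833.
u_2 = a_2 + 2.6833·e_1 = (-0.8000, 0.4000, -2.0000).

u_2 = (-0.8000, 0.4000, -2.0000)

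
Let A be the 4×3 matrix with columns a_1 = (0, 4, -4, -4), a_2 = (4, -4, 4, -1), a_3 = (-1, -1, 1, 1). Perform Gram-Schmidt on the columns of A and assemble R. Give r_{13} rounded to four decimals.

a_1 = (0, 4, -4, -4); ‖a_1‖ = 6.9282, so q_1 = (0.0000, 0.5774, -0.5774, -0.5774).
r_{13} = q_1·a_3 = -1.7321.

r_{13} = -1.7321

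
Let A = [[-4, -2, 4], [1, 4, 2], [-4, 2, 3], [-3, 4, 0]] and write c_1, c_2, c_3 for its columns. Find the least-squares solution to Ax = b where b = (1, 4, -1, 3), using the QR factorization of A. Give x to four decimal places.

q_1 = c_1/‖c_1‖ = (-4, 1, -4, -3)/6.4807 = (-0.6172, 0.1543, -0.6172, -0.4629).
r_{12} = q_1·c_2 = -1.2344.
u_2 = c_2 + 1.2344·q_1 = (-2.7619, 4.1905, 1.2381, 3.4286).
‖u_2‖ = 6.2029, so q_2 = (-0.4453, 0.6756, 0.1996, 0.5527).
r_{13} = q_1·c_3 = -4.0119; r_{23} = q_2·c_3 = 0.1689.
u_3 = c_3 + 4.0119·q_1 − 0.1689·q_2 = (1.5990, 2.5050, 0.4901, -1.9505).
‖u_3‖ = 3.5883, so q_3 = (0.4456, 0.6981, 0.1366, -0.5436).
Qᵀb = (-0.7715, 3.7156, 1.4707).
Back-substitute: x_3 = 1.4707/3.5883 = 0.4098.
x_2 = (3.7156 − 0.1689·0.4098)/6.2029 = 0.5879.
x_1 = (-0.7715 + 1.2344·0.5879 + 4.0119·0.4098)/6.4807 = 0.2466.

x = (0.2466, 0.5879, 0.4098)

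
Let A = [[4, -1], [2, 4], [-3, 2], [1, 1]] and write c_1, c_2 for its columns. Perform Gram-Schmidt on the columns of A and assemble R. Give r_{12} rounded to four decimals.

r_{12} = -0.1826

c_1 = (4, 2, -3, 1); ‖c_1‖ = 5.4772, so q_1 = (0.7303, 0.3651, -0.5477, 0.1826).
r_{12} = q_1·c_2 = -0.1826.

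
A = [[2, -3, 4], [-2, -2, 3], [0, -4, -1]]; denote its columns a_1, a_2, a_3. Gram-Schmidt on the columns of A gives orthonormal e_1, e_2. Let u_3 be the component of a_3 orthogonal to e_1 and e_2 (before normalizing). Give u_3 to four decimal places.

a_1 = (2, -2, 0); ‖a_1‖ = 2.8284, so e_1 = (0.7071, -0.7071, 0.0000).
e_1·a_2 = 0.7071·(-3) + (-0.7071)·(-2) + 0.0000·(-4) = -0.7071.
u_2 = a_2 + 0.7071·e_1 = (-2.5000, -2.5000, -4.0000).
‖u_2‖ = 5.3385, so e_2 = (-0.4683, -0.4683, -0.7493).
e_1·a_3 = 0.7071·4 + (-0.7071)·3 + 0.0000·(-1) = 0.7071; e_2·a_3 = (-0.4683)·4 + (-0.4683)·3 + (-0.7493)·(-1) = -2.5288.
u_3 = a_3 − 0.7071·e_1 + 2.5288·e_2 = (2.3158, 2.3158, -2.8947).

u_3 = (2.3158, 2.3158, -2.8947)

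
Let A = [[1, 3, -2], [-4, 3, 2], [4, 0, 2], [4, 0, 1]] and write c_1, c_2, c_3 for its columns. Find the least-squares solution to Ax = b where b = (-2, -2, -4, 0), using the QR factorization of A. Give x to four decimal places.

c_1 = (1, -4, 4, 4); ‖c_1‖ = 7.0000, so q_1 = (0.1429, -0.5714, 0.5714, 0.5714).
q_1·c_2 = 0.1429·3 + (-0.5714)·3 + 0.5714·0 + 0.5714·0 = -1.2857.
u_2 = c_2 + 1.2857·q_1 = (3.1837, 2.2653, 0.7347, 0.7347).
‖u_2‖ = 4.0431, so q_2 = (0.7874, 0.5603, 0.1817, 0.1817).
q_1·c_3 = 0.1429·(-2) + (-0.5714)·2 + 0.5714·2 + 0.5714·1 = 0.2857; q_2·c_3 = 0.7874·(-2) + 0.5603·2 + 0.1817·2 + 0.1817·1 = 0.0909.
u_3 = c_3 − 0.2857·q_1 − 0.0909·q_2 = (-2.1124, 2.1124, 1.8202, 0.8202).
‖u_3‖ = 3.5931, so q_3 = (-0.5879, 0.5879, 0.5066, 0.2283).
Qᵀb = (-1.4286, -3.4223, -2.0264).
Back-substitute: x_3 = -2.0264/3.5931 = -0.5640.
x_2 = (-3.4223 − 0.0909·(-0.5640))/4.0431 = -0.8338.
x_1 = (-1.4286 + 1.2857·(-0.8338) − 0.2857·(-0.5640))/7.0000 = -0.3342.

x = (-0.3342, -0.8338, -0.5640)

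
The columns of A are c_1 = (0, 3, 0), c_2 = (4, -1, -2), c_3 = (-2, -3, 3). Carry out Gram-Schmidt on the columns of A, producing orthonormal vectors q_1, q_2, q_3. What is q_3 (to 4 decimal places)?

q_3 = (0.4472, 0.0000, 0.8944)

q_1 = c_1/‖c_1‖ = (0, 3, 0)/3.0000 = (0.0000, 1.0000, 0.0000).
r_{12} = q_1·c_2 = -1.0000.
u_2 = c_2 + 1.0000·q_1 = (4.0000, 0.0000, -2.0000).
‖u_2‖ = 4.4721, so q_2 = (0.8944, 0.0000, -0.4472).
r_{13} = q_1·c_3 = -3.0000; r_{23} = q_2·c_3 = -3.1305.
u_3 = c_3 + 3.0000·q_1 + 3.1305·q_2 = (0.8000, 0.0000, 1.6000).
‖u_3‖ = 1.7889, so q_3 = (0.4472, 0.0000, 0.8944).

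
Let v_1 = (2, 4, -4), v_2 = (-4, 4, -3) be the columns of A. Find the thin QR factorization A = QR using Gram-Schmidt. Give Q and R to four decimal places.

v_1 = (2, 4, -4); ‖v_1‖ = 6.0000, so q_1 = (0.3333, 0.6667, -0.6667).
q_1·v_2 = 0.3333·(-4) + 0.6667·4 + (-0.6667)·(-3) = 3.3333.
u_2 = v_2 − 3.3333·q_1 = (-5.1111, 1.7778, -0.7778).
‖u_2‖ = 5.4671, so q_2 = (-0.9349, 0.3252, -0.1423).

Q = [[0.3333, -0.9349], [0.6667, 0.3252], [-0.6667, -0.1423]], R = [[6.0000, 3.3333], [0.0000, 5.4671]]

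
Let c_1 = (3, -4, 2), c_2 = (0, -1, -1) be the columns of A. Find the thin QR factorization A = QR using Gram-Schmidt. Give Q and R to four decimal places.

q_1 = c_1/‖c_1‖ = (3, -4, 2)/5.3852 = (0.5571, -0.7428, 0.3714).
r_{12} = q_1·c_2 = 0.3714.
u_2 = c_2 − 0.3714·q_1 = (-0.2069, -0.7241, -1.1379).
‖u_2‖ = 1.3646, so q_2 = (-0.1516, -0.5307, -0.8339).

Q = [[0.5571, -0.1516], [-0.7428, -0.5307], [0.3714, -0.8339]], R = [[5.3852, 0.3714], [0.0000, 1.3646]]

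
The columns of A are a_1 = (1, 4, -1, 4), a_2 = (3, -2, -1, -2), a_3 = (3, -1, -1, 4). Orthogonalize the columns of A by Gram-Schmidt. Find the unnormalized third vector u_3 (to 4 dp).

a_1 = (1, 4, -1, 4); ‖a_1‖ = 5.8310, so q_1 = (0.1715, 0.6860, -0.1715, 0.6860).
q_1·a_2 = 0.1715·3 + 0.6860·(-2) + (-0.1715)·(-1) + 0.6860·(-2) = -2.0580.
u_2 = a_2 + 2.0580·q_1 = (3.3529, -0.5882, -1.3529, -0.5882).
‖u_2‖ = 3.7101, so q_2 = (0.9037, -0.1586, -0.3647, -0.1586).
q_1·a_3 = 0.1715·3 + 0.6860·(-1) + (-0.1715)·(-1) + 0.6860·4 = 2.7440; q_2·a_3 = 0.9037·3 + (-0.1586)·(-1) + (-0.3647)·(-1) + (-0.1586)·4 = 2.6002.
u_3 = a_3 − 2.7440·q_1 − 2.6002·q_2 = (0.1795, -2.4701, 0.4188, 2.5299).

u_3 = (0.1795, -2.4701, 0.4188, 2.5299)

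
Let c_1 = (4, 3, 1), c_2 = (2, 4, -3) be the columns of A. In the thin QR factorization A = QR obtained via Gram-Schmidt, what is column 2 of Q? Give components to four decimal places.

c_1 = (4, 3, 1); ‖c_1‖ = 5.0990, so e_1 = (0.7845, 0.5883, 0.1961).
e_1·c_2 = 0.7845·2 + 0.5883·4 + 0.1961·(-3) = 3.3340.
u_2 = c_2 − 3.3340·e_1 = (-0.6154, 2.0385, -3.6538).
‖u_2‖ = 4.2290, so e_2 = (-0.1455, 0.4820, -0.8640).

e_2 = (-0.1455, 0.4820, -0.8640)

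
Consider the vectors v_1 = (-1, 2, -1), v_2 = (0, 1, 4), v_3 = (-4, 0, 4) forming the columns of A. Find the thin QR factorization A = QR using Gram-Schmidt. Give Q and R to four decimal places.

v_1 = (-1, 2, -1); ‖v_1‖ = 2.4495, so e_1 = (-0.4082, 0.8165, -0.4082).
e_1·v_2 = (-0.4082)·0 + 0.8165·1 + (-0.4082)·4 = -0.8165.
u_2 = v_2 + 0.8165·e_1 = (-0.3333, 1.6667, 3.6667).
‖u_2‖ = 4.0415, so e_2 = (-0.0825, 0.4124, 0.9073).
e_1·v_3 = (-0.4082)·(-4) + 0.8165·0 + (-0.4082)·4 = 0.0000; e_2·v_3 = (-0.0825)·(-4) + 0.4124·0 + 0.9073·4 = 3.9590.
u_3 = v_3 + 0.0000·e_1 − 3.9590·e_2 = (-3.6735, -1.6327, 0.4082).
‖u_3‖ = 4.0406, so e_3 = (-0.9091, -0.4041, 0.1010).

Q = [[-0.4082, -0.0825, -0.9091], [0.8165, 0.4124, -0.4041], [-0.4082, 0.9073, 0.1010]], R = [[2.4495, -0.8165, 0.0000], [0.0000, 4.0415, 3.9590], [0.0000, 0.0000, 4.0406]]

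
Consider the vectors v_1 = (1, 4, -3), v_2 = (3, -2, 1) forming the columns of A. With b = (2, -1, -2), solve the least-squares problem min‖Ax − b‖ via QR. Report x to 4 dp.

v_1 = (1, 4, -3); ‖v_1‖ = 5.0990, so e_1 = (0.1961, 0.7845, -0.5883).
e_1·v_2 = 0.1961·3 + 0.7845·(-2) + (-0.5883)·1 = -1.5689.
u_2 = v_2 + 1.5689·e_1 = (3.3077, -0.7692, 0.0769).
‖u_2‖ = 3.3968, so e_2 = (0.9738, -0.2265, 0.0226).
Qᵀb = (0.7845, 2.1287).
Back-substitute: x_2 = 2.1287/3.3968 = 0.6267.
x_1 = (0.7845 + 1.5689·0.6267)/5.0990 = 0.3467.

x = (0.3467, 0.6267)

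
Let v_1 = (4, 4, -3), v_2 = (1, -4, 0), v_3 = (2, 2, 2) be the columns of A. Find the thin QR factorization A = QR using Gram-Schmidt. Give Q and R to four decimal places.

Q = [[0.6247, 0.5911, 0.5103], [0.6247, -0.7704, 0.1276], [-0.4685, -0.2391, 0.8505]], R = [[6.4031, -1.8741, 1.5617], [0.0000, 3.6726, -0.8368], [0.0000, 0.0000, 2.9767]]

v_1 = (4, 4, -3); ‖v_1‖ = 6.4031, so e_1 = (0.6247, 0.6247, -0.4685).
e_1·v_2 = 0.6247·1 + 0.6247·(-4) + (-0.4685)·0 = -1.8741.
u_2 = v_2 + 1.8741·e_1 = (2.1707, -2.8293, -0.8780).
‖u_2‖ = 3.6726, so e_2 = (0.5911, -0.7704, -0.2391).
e_1·v_3 = 0.6247·2 + 0.6247·2 + (-0.4685)·2 = 1.5617; e_2·v_3 = 0.5911·2 + (-0.7704)·2 + (-0.2391)·2 = -0.8368.
u_3 = v_3 − 1.5617·e_1 + 0.8368·e_2 = (1.5190, 0.3797, 2.5316).
‖u_3‖ = 2.9767, so e_3 = (0.5103, 0.1276, 0.8505).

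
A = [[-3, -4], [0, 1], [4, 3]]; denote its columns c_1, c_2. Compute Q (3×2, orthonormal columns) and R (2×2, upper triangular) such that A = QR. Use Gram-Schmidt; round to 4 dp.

Q = [[-0.6000, -0.6510], [0.0000, 0.5812], [0.8000, -0.4882]], R = [[5.0000, 4.8000], [0.0000, 1.7205]]

c_1 = (-3, 0, 4); ‖c_1‖ = 5.0000, so e_1 = (-0.6000, 0.0000, 0.8000).
e_1·c_2 = (-0.6000)·(-4) + 0.0000·1 + 0.8000·3 = 4.8000.
u_2 = c_2 − 4.8000·e_1 = (-1.1200, 1.0000, -0.8400).
‖u_2‖ = 1.7205, so e_2 = (-0.6510, 0.5812, -0.4882).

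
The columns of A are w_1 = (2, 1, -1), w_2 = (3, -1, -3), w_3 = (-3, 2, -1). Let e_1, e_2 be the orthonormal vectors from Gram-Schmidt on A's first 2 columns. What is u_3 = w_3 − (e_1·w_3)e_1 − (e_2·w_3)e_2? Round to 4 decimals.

u_3 = (-1.8400, 1.3800, -2.3000)

w_1 = (2, 1, -1); ‖w_1‖ = 2.4495, so e_1 = (0.8165, 0.4082, -0.4082).
e_1·w_2 = 0.8165·3 + 0.4082·(-1) + (-0.4082)·(-3) = 3.2660.
u_2 = w_2 − 3.2660·e_1 = (0.3333, -2.3333, -1.6667).
‖u_2‖ = 2.8868, so e_2 = (0.1155, -0.8083, -0.5774).
e_1·w_3 = 0.8165·(-3) + 0.4082·2 + (-0.4082)·(-1) = -1.2247; e_2·w_3 = 0.1155·(-3) + (-0.8083)·2 + (-0.5774)·(-1) = -1.3856.
u_3 = w_3 + 1.2247·e_1 + 1.3856·e_2 = (-1.8400, 1.3800, -2.3000).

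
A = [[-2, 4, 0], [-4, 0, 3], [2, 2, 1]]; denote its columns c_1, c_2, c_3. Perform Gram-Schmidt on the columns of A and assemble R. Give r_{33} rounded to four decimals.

c_1 = (-2, -4, 2); ‖c_1‖ = 4.8990, so q_1 = (-0.4082, -0.8165, 0.4082).
q_1·c_2 = (-0.4082)·4 + (-0.8165)·0 + 0.4082·2 = -0.8165.
u_2 = c_2 + 0.8165·q_1 = (3.6667, -0.6667, 2.3333).
‖u_2‖ = 4.3970, so q_2 = (0.8339, -0.1516, 0.5307).
q_1·c_3 = (-0.4082)·0 + (-0.8165)·3 + 0.4082·1 = -2.0412; q_2·c_3 = 0.8339·0 + (-0.1516)·3 + 0.5307·1 = 0.0758.
u_3 = c_3 + 2.0412·q_1 − 0.0758·q_2 = (-0.8966, 1.3448, 1.7931).
r_{33} = ‖u_3‖ = 2.4140.

r_{33} = 2.4140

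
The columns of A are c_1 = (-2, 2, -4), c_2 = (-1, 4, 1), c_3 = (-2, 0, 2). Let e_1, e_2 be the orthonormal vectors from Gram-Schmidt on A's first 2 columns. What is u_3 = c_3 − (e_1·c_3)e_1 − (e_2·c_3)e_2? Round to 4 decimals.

u_3 = (-2.1818, -0.7273, 0.7273)

c_1 = (-2, 2, -4); ‖c_1‖ = 4.8990, so e_1 = (-0.4082, 0.4082, -0.8165).
e_1·c_2 = (-0.4082)·(-1) + 0.4082·4 + (-0.8165)·1 = 1.2247.
u_2 = c_2 − 1.2247·e_1 = (-0.5000, 3.5000, 2.0000).
‖u_2‖ = 4.0620, so e_2 = (-0.1231, 0.8616, 0.4924).
e_1·c_3 = (-0.4082)·(-2) + 0.4082·0 + (-0.8165)·2 = -0.8165; e_2·c_3 = (-0.1231)·(-2) + 0.8616·0 + 0.4924·2 = 1.2309.
u_3 = c_3 + 0.8165·e_1 − 1.2309·e_2 = (-2.1818, -0.7273, 0.7273).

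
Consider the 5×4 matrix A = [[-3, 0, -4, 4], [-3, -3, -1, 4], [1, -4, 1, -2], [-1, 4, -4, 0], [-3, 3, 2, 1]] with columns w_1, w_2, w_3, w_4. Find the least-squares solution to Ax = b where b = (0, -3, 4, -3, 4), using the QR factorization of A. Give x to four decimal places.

e_1 = w_1/‖w_1‖ = (-3, -3, 1, -1, -3)/5.3852 = (-0.5571, -0.5571, 0.1857, -0.1857, -0.5571).
r_{12} = e_1·w_2 = -1.4856.
u_2 = w_2 + 1.4856·e_1 = (-0.8276, -3.8276, -3.7241, 3.7241, 2.1724).
‖u_2‖ = 6.9133, so e_2 = (-0.1197, -0.5537, -0.5387, 0.5387, 0.3142).
r_{13} = e_1·w_3 = 2.5997; r_{23} = e_2·w_3 = -1.0325.
u_3 = w_3 − 2.5997·e_1 + 1.0325·e_2 = (-2.6753, -0.1234, -0.0390, -2.9610, 3.7727).
‖u_3‖ = 5.4932, so e_3 = (-0.4870, -0.0225, -0.0071, -0.5390, 0.6868).
r_{14} = e_1·w_4 = -5.3852; r_{24} = e_2·w_4 = -1.3018; r_{34} = e_3·w_4 = -1.3370.
u_4 = w_4 + 5.3852·e_1 + 1.3018·e_2 + 1.3370·e_3 = (0.1930, 0.2492, -1.7108, -1.0194, -0.6727).
‖u_4‖ = 2.1255, so e_4 = (0.0908, 0.1172, -0.8049, -0.4796, -0.3165).
Qᵀb = (0.7428, -0.8529, 4.4033, -3.3984).
Back-substitute: x_4 = -3.3984/2.1255 = -1.5989.
x_3 = (4.4033 + 1.3370·(-1.5989))/5.4932 = 0.4125.
x_2 = (-0.8529 + 1.0325·0.4125 + 1.3018·(-1.5989))/6.9133 = -0.3629.
x_1 = (0.7428 + 1.4856·(-0.3629) − 2.5997·0.4125 + 5.3852·(-1.5989))/5.3852 = -1.7602.

x = (-1.7602, -0.3629, 0.4125, -1.5989)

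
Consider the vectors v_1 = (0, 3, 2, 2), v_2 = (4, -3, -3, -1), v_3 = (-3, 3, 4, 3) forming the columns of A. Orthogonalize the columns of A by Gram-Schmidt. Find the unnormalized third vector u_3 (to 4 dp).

e_1 = v_1/‖v_1‖ = (0, 3, 2, 2)/4.1231 = (0.0000, 0.7276, 0.4851, 0.4851).
r_{12} = e_1·v_2 = -4.1231.
u_2 = v_2 + 4.1231·e_1 = (4.0000, 0.0000, -1.0000, 1.0000).
‖u_2‖ = 4.2426, so e_2 = (0.9428, 0.0000, -0.2357, 0.2357).
r_{13} = e_1·v_3 = 5.5783; r_{23} = e_2·v_3 = -3.0641.
u_3 = v_3 − 5.5783·e_1 + 3.0641·e_2 = (-0.1111, -1.0588, 0.5719, 1.0163).

u_3 = (-0.1111, -1.0588, 0.5719, 1.0163)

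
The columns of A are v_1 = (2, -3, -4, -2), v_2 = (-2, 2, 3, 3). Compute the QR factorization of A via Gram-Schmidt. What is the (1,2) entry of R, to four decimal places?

r_{12} = -4.8742

q_1 = v_1/‖v_1‖ = (2, -3, -4, -2)/5.7446 = (0.3482, -0.5222, -0.6963, -0.3482).
r_{12} = q_1·v_2 = -4.8742.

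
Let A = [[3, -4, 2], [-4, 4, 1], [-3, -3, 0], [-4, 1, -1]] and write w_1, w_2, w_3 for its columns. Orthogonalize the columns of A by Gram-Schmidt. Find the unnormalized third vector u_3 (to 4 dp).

w_1 = (3, -4, -3, -4); ‖w_1‖ = 7.0711, so e_1 = (0.4243, -0.5657, -0.4243, -0.5657).
e_1·w_2 = 0.4243·(-4) + (-0.5657)·4 + (-0.4243)·(-3) + (-0.5657)·1 = -3.2527.
u_2 = w_2 + 3.2527·e_1 = (-2.6200, 2.1600, -4.3800, -0.8400).
‖u_2‖ = 5.6054, so e_2 = (-0.4674, 0.3853, -0.7814, -0.1499).
e_1·w_3 = 0.4243·2 + (-0.5657)·1 + (-0.4243)·0 + (-0.5657)·(-1) = 0.8485; e_2·w_3 = (-0.4674)·2 + 0.3853·1 + (-0.7814)·0 + (-0.1499)·(-1) = -0.3996.
u_3 = w_3 − 0.8485·e_1 + 0.3996·e_2 = (1.4532, 1.6340, 0.0477, -0.5799).

u_3 = (1.4532, 1.6340, 0.0477, -0.5799)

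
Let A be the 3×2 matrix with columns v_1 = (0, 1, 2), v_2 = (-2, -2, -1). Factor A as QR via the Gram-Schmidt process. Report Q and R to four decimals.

v_1 = (0, 1, 2); ‖v_1‖ = 2.2361, so q_1 = (0.0000, 0.4472, 0.8944).
q_1·v_2 = 0.0000·(-2) + 0.4472·(-2) + 0.8944·(-1) = -1.7889.
u_2 = v_2 + 1.7889·q_1 = (-2.0000, -1.2000, 0.6000).
‖u_2‖ = 2.4083, so q_2 = (-0.8305, -0.4983, 0.2491).

Q = [[0.0000, -0.8305], [0.4472, -0.4983], [0.8944, 0.2491]], R = [[2.2361, -1.7889], [0.0000, 2.4083]]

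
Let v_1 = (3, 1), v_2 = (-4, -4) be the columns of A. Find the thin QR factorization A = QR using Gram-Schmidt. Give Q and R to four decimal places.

Q = [[0.9487, 0.3162], [0.3162, -0.9487]], R = [[3.1623, -5.0596], [0.0000, 2.5298]]

v_1 = (3, 1); ‖v_1‖ = 3.1623, so q_1 = (0.9487, 0.3162).
q_1·v_2 = 0.9487·(-4) + 0.3162·(-4) = -5.0596.
u_2 = v_2 + 5.0596·q_1 = (0.8000, -2.4000).
‖u_2‖ = 2.5298, so q_2 = (0.3162, -0.9487).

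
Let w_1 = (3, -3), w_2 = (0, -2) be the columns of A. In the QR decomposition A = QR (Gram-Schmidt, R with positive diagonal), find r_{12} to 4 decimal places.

w_1 = (3, -3); ‖w_1‖ = 4.2426, so e_1 = (0.7071, -0.7071).
r_{12} = e_1·w_2 = 1.4142.

r_{12} = 1.4142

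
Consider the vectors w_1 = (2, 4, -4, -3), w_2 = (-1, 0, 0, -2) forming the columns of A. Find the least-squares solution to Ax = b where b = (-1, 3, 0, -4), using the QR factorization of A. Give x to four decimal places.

q_1 = w_1/‖w_1‖ = (2, 4, -4, -3)/6.7082 = (0.2981, 0.5963, -0.5963, -0.4472).
r_{12} = q_1·w_2 = 0.5963.
u_2 = w_2 − 0.5963·q_1 = (-1.1778, -0.3556, 0.3556, -1.7333).
‖u_2‖ = 2.1551, so q_2 = (-0.5465, -0.1650, 0.1650, -0.8043).
Qᵀb = (3.2796, 3.2687).
Back-substitute: x_2 = 3.2687/2.1551 = 1.5167.
x_1 = (3.2796 − 0.5963·1.5167)/6.7082 = 0.3541.

x = (0.3541, 1.5167)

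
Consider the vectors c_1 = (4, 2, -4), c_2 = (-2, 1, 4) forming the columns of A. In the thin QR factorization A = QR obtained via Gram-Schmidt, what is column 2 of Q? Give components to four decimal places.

e_1 = c_1/‖c_1‖ = (4, 2, -4)/6.0000 = (0.6667, 0.3333, -0.6667).
r_{12} = e_1·c_2 = -3.6667.
u_2 = c_2 + 3.6667·e_1 = (0.4444, 2.2222, 1.5556).
‖u_2‖ = 2.7487, so e_2 = (0.1617, 0.8085, 0.5659).

e_2 = (0.1617, 0.8085, 0.5659)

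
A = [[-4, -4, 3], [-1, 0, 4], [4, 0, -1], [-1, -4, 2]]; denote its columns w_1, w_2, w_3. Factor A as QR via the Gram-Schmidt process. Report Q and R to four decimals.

w_1 = (-4, -1, 4, -1); ‖w_1‖ = 5.8310, so e_1 = (-0.6860, -0.1715, 0.6860, -0.1715).
e_1·w_2 = (-0.6860)·(-4) + (-0.1715)·0 + 0.6860·0 + (-0.1715)·(-4) = 3.4300.
u_2 = w_2 − 3.4300·e_1 = (-1.6471, 0.5882, -2.3529, -3.4118).
‖u_2‖ = 4.4984, so e_2 = (-0.3661, 0.1308, -0.5231, -0.7584).
e_1·w_3 = (-0.6860)·3 + (-0.1715)·4 + 0.6860·(-1) + (-0.1715)·2 = -3.7730; e_2·w_3 = (-0.3661)·3 + 0.1308·4 + (-0.5231)·(-1) + (-0.7584)·2 = -1.5692.
u_3 = w_3 + 3.7730·e_1 + 1.5692·e_2 = (-0.1628, 3.5581, 0.7674, 0.1628).
‖u_3‖ = 3.6472, so e_3 = (-0.0446, 0.9756, 0.2104, 0.0446).

Q = [[-0.6860, -0.3661, -0.0446], [-0.1715, 0.1308, 0.9756], [0.6860, -0.5231, 0.2104], [-0.1715, -0.7584, 0.0446]], R = [[5.8310, 3.4300, -3.7730], [0.0000, 4.4984, -1.5692], [0.0000, 0.0000, 3.6472]]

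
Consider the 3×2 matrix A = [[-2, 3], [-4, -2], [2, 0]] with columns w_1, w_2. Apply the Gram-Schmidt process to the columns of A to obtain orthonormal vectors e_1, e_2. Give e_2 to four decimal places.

e_2 = (0.8840, -0.4652, -0.0465)

e_1 = w_1/‖w_1‖ = (-2, -4, 2)/4.8990 = (-0.4082, -0.8165, 0.4082).
r_{12} = e_1·w_2 = 0.4082.
u_2 = w_2 − 0.4082·e_1 = (3.1667, -1.6667, -0.1667).
‖u_2‖ = 3.5824, so e_2 = (0.8840, -0.4652, -0.0465).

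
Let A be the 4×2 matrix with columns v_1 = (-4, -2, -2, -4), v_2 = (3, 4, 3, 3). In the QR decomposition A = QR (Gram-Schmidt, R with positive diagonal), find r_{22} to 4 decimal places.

r_{22} = 2.6268

e_1 = v_1/‖v_1‖ = (-4, -2, -2, -4)/6.3246 = (-0.6325, -0.3162, -0.3162, -0.6325).
r_{12} = e_1·v_2 = -6.0083.
u_2 = v_2 + 6.0083·e_1 = (-0.8000, 2.1000, 1.1000, -0.8000).
r_{22} = ‖u_2‖ = 2.6268.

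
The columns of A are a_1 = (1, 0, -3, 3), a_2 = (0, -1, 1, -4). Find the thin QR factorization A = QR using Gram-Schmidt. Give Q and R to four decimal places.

Q = [[0.2294, 0.3181], [0.0000, -0.4030], [-0.6882, -0.5514], [0.6882, -0.6575]], R = [[4.3589, -3.4412], [0.0000, 2.4815]]

q_1 = a_1/‖a_1‖ = (1, 0, -3, 3)/4.3589 = (0.2294, 0.0000, -0.6882, 0.6882).
r_{12} = q_1·a_2 = -3.4412.
u_2 = a_2 + 3.4412·q_1 = (0.7895, -1.0000, -1.3684, -1.6316).
‖u_2‖ = 2.4815, so q_2 = (0.3181, -0.4030, -0.5514, -0.6575).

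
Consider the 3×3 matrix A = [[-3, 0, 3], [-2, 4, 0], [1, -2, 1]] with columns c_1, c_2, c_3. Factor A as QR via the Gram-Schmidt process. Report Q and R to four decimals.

Q = [[-0.8018, -0.5976, 0.0000], [-0.5345, 0.7171, 0.4472], [0.2673, -0.3586, 0.8944]], R = [[3.7417, -2.6726, -2.1381], [0.0000, 3.5857, -2.1514], [0.0000, 0.0000, 0.8944]]

c_1 = (-3, -2, 1); ‖c_1‖ = 3.7417, so e_1 = (-0.8018, -0.5345, 0.2673).
e_1·c_2 = (-0.8018)·0 + (-0.5345)·4 + 0.2673·(-2) = -2.6726.
u_2 = c_2 + 2.6726·e_1 = (-2.1429, 2.5714, -1.2857).
‖u_2‖ = 3.5857, so e_2 = (-0.5976, 0.7171, -0.3586).
e_1·c_3 = (-0.8018)·3 + (-0.5345)·0 + 0.2673·1 = -2.1381; e_2·c_3 = (-0.5976)·3 + 0.7171·0 + (-0.3586)·1 = -2.1514.
u_3 = c_3 + 2.1381·e_1 + 2.1514·e_2 = (0.0000, 0.4000, 0.8000).
‖u_3‖ = 0.8944, so e_3 = (0.0000, 0.4472, 0.8944).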